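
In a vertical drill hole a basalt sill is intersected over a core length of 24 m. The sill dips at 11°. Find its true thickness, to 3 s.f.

True thickness t = h · cos(dip) = 24 × cos 11°
t = 24 × 0.9816 = 23.559 m

23.6 m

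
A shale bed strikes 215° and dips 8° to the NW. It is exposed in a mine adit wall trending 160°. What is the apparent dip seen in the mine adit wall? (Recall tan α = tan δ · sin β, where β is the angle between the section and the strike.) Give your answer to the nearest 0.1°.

The section lies 55° from the strike.
tan(apparent dip) = tan 8° · sin 55° = 0.1151
apparent dip = arctan 0.1151 = 6.57°

6.6°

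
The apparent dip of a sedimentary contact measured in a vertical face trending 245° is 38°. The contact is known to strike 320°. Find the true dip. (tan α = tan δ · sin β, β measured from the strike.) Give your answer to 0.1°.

39.0°

β = acute angle between strike 320° and section 245° = 75°.
tan δ = tan α / sin β = tan 38° / sin 75° = 0.7813 / 0.9659 = 0.8088
δ = arctan(0.8088) = 38.97°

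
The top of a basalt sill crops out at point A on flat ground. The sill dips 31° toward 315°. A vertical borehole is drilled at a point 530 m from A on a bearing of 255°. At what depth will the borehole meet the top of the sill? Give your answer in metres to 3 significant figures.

The hole lies 60° from the dip direction, so the down-dip offset is 530 × cos 60° = 265.00 m.
Depth = down-dip offset × tan(dip) = 265.00 × tan 31° = 265.00 × 0.6009
Depth = 159.23 m

159 m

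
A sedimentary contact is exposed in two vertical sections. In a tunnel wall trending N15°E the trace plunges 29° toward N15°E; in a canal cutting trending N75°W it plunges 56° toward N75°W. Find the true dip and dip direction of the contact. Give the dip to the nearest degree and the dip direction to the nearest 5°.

true dip 58°, dip direction 305°

The two traces are lines in the plane: v₁ = (sin 15°·cos 29°, cos 15°·cos 29°, −sin 29°), v₂ = (sin 285°·cos 56°, cos 285°·cos 56°, −sin 56°).
n = v₁ × v₂ = (-0.630, 0.450, 0.489) (taken with n_z > 0).
tan δ = √(n_x²+n_y²)/n_z = 0.774/0.489, so δ = 57.7°.
The horizontal component of n points toward azimuth atan2(n_x, n_y) = 306°, the dip direction.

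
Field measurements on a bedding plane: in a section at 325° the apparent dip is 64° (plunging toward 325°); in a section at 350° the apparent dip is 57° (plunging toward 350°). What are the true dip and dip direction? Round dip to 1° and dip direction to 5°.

true dip 65°, dip direction 305°

Represent each trace as a vector plunging at its apparent dip toward its trend (east-north-up frame): v₁ = (-0.251, 0.359, -0.899), v₂ = (-0.095, 0.536, -0.839).
n = v₁ × v₂ = (-0.181, 0.126, 0.101) (taken with n_z > 0).
True dip = arccos(n_z / |n|) = arccos(0.4163) = 65.4°.
The horizontal component of n points toward azimuth atan2(n_x, n_y) = 305°, the dip direction.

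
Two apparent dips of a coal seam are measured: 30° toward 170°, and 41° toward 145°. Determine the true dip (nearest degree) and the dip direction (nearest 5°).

Each apparent-dip line lies in the plane. As unit vectors (x east, y north, z up), v₁ plunges 30°→170° and v₂ plunges 41°→145°.
n = v₁ × v₂ = (0.250, -0.118, 0.276) (taken with n_z > 0).
Dip δ = arctan(|n_h|/n_z) = arctan(0.277/0.276) = 45.1°.
Dip direction = azimuth of (n_x, n_y) = atan2(0.250, -0.118) = 115°.

true dip 45°, dip direction 115°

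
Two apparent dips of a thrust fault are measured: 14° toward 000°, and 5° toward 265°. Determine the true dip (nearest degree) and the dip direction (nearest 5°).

true dip 15°, dip direction 335°

Each apparent-dip line lies in the plane. As unit vectors (x east, y north, z up), v₁ plunges 14°→000° and v₂ plunges 5°→265°.
n = v₁ × v₂ = (-0.106, 0.240, 0.963) (taken with n_z > 0).
True dip = arccos(n_z / |n|) = arccos(0.9649) = 15.2°.
The horizontal component of n points toward azimuth atan2(n_x, n_y) = 336°, the dip direction.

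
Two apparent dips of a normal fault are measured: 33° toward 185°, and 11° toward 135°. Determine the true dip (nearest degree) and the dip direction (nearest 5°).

true dip 35°, dip direction 210°

The two traces are lines in the plane: v₁ = (sin 185°·cos 33°, cos 185°·cos 33°, −sin 33°), v₂ = (sin 135°·cos 11°, cos 135°·cos 11°, −sin 11°).
n = v₁ × v₂ = (-0.219, -0.392, 0.631) (taken with n_z > 0).
tan δ = √(n_x²+n_y²)/n_z = 0.449/0.631, so δ = 35.4°.
Dip direction = azimuth of (n_x, n_y) = atan2(-0.219, -0.392) = 209°.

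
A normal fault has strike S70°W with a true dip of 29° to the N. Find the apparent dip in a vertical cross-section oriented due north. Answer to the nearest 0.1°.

27.5°

Angle between strike (S70°W) and section (due north): β = 70°.
tan α = tan 29° × sin 70° = 0.5543 × 0.9397 = 0.5209
α = arctan(0.5209) = 27.51°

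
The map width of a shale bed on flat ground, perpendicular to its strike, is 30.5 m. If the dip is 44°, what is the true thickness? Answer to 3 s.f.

21.2 m

True thickness t = w · sin(dip) = 30.5 × sin 44°
t = 30.5 × 0.6947 = 21.187 m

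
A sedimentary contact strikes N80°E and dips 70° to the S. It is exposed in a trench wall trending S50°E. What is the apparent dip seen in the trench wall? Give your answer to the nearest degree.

65°

The strike is N80°E and the section trends S50°E; the acute angle between them is β = 50°.
tan α = tan 70° × sin 50° = 2.7475 × 0.7660 = 2.1047
α = arctan(2.1047) = 64.59°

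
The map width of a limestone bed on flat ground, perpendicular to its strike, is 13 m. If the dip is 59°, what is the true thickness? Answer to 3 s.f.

True thickness t = w · sin(dip) = 13 × sin 59°
t = 13 × 0.8572 = 11.143 m

11.1 m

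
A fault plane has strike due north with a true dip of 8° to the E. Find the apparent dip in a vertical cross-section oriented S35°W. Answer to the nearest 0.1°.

4.6°

Angle between strike (due north) and section (S35°W): β = 35°.
tan α = tan 8° × sin 35° = 0.1405 × 0.5736 = 0.0806
apparent dip = arctan 0.0806 = 4.61°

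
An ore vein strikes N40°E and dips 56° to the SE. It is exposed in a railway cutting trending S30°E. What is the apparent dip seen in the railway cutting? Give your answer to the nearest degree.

The section lies 70° from the strike.
tan α = tan 56° × sin 70° = 1.4826 × 0.9397 = 1.3932
apparent dip = arctan 1.3932 = 54.33°

54°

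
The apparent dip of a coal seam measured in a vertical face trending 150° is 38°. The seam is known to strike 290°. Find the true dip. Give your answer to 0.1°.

The section is 40° from the strike.
tan(true dip) = tan 38° / sin 40° = 1.2155
true dip = arctan 1.2155 = 50.55°

50.6°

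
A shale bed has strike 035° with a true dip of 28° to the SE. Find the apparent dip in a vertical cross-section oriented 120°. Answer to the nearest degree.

The strike is 035° and the section trends 120°; the acute angle between them is β = 85°.
tan α = tan 28° × sin 85° = 0.5317 × 0.9962 = 0.5297
apparent dip = arctan 0.5297 = 27.91°

28°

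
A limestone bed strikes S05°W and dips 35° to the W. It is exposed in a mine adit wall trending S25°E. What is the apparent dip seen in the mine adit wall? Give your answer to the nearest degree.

19°

The section lies 30° from the strike.
tan(apparent dip) = tan 35° · sin 30° = 0.3501
apparent dip = arctan 0.3501 = 19.30°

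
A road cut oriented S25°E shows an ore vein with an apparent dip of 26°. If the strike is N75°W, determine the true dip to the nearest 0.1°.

β = acute angle between strike N75°W and section S25°E = 50°.
tan δ = tan α / sin β = tan 26° / sin 50° = 0.4877 / 0.7660 = 0.6367
δ = arctan(0.6367) = 32.48°

32.5°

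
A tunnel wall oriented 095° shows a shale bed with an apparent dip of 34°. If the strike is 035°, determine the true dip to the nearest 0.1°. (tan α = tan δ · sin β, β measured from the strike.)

37.9°

β = acute angle between strike 035° and section 095° = 60°.
tan(true dip) = tan 34° / sin 60° = 0.7789
true dip = arctan 0.7789 = 37.91°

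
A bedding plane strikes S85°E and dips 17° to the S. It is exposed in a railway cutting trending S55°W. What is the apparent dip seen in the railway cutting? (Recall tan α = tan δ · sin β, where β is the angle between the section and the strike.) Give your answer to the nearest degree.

11°

The section lies 40° from the strike.
tan α = tan 17° × sin 40° = 0.3057 × 0.6428 = 0.1965
α = arctan(0.1965) = 11.12°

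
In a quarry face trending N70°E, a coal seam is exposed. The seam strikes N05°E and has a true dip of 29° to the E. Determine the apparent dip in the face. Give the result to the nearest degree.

27°

The section lies 65° from the strike.
tan α = tan 29° × sin 65° = 0.5543 × 0.9063 = 0.5024
α = arctan(0.5024) = 26.67°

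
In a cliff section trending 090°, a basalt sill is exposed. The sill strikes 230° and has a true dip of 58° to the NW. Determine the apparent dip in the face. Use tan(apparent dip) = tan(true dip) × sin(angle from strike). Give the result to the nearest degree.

The section lies 40° from the strike.
tan(apparent dip) = tan 58° · sin 40° = 1.0287
apparent dip = arctan 1.0287 = 45.81°

46°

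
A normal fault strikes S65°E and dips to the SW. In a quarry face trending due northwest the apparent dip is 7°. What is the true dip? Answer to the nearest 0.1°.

β = acute angle between strike S65°E and section due northwest = 20°.
tan(true dip) = tan 7° / sin 20° = 0.3590
true dip = arctan 0.3590 = 19.75°

19.7°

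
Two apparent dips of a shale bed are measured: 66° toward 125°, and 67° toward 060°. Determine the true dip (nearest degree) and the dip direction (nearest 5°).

Represent each trace as a vector plunging at its apparent dip toward its trend (east-north-up frame): v₁ = (0.333, -0.233, -0.914), v₂ = (0.338, 0.195, -0.921).
Cross product v₁ × v₂ gives the pole to the plane: n ∝ (0.393, -0.002, 0.144).
Dip δ = arctan(|n_h|/n_z) = arctan(0.393/0.144) = 69.9°.
Dip direction = azimuth of (n_x, n_y) = atan2(0.393, -0.002) = 90°.

true dip 70°, dip direction 090°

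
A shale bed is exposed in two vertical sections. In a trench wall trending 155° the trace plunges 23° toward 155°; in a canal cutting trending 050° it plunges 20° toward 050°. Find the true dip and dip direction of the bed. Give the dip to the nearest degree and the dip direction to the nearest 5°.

The two traces are lines in the plane: v₁ = (sin 155°·cos 23°, cos 155°·cos 23°, −sin 23°), v₂ = (sin 50°·cos 20°, cos 50°·cos 20°, −sin 20°).
n = v₁ × v₂ = (0.521, -0.148, 0.836) (taken with n_z > 0).
True dip = arccos(n_z / |n|) = arccos(0.8389) = 33.0°.
The horizontal component of n points toward azimuth atan2(n_x, n_y) = 106°, the dip direction.

true dip 33°, dip direction 105°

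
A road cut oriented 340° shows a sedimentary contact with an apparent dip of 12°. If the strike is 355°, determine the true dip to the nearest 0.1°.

39.4°

The section is 15° from the strike.
tan(true dip) = tan 12° / sin 15° = 0.8213
δ = arctan(0.8213) = 39.39°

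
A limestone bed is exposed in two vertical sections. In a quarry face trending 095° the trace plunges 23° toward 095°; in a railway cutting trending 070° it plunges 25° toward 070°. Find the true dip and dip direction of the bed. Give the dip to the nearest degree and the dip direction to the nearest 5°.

true dip 25°, dip direction 070°

Each apparent-dip line lies in the plane. As unit vectors (x east, y north, z up), v₁ plunges 23°→095° and v₂ plunges 25°→070°.
Cross product v₁ × v₂ gives the pole to the plane: n ∝ (0.155, 0.055, 0.353).
tan δ = √(n_x²+n_y²)/n_z = 0.164/0.353, so δ = 25.0°.
Dip direction = atan2(0.155, 0.055) = 71° (azimuth of n's horizontal projection).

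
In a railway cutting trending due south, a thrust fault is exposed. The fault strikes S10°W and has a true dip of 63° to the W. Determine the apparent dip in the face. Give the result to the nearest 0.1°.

The strike is S10°W and the section trends due south; the acute angle between them is β = 10°.
tan(apparent dip) = tan 63° · sin 10° = 0.3408
α = arctan(0.3408) = 18.82°

18.8°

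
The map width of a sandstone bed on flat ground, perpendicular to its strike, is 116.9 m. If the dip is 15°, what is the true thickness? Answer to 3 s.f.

30.3 m

True thickness t = w · sin(dip) = 116.9 × sin 15°
t = 116.9 × 0.2588 = 30.256 m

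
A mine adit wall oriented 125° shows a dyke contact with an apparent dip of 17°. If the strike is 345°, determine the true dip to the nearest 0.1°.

25.4°

The section is 40° from the strike.
tan(true dip) = tan 17° / sin 40° = 0.4756
true dip = arctan 0.4756 = 25.44°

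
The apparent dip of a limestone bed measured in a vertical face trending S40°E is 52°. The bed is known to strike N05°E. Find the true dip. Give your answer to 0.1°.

61.1°

β = acute angle between strike N05°E and section S40°E = 45°.
tan δ = tan α / sin β = tan 52° / sin 45° = 1.2799 / 0.7071 = 1.8101
true dip = arctan 1.8101 = 61.08°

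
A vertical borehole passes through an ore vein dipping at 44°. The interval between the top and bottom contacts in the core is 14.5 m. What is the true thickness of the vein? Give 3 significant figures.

10.4 m

True thickness t = h · cos(dip) = 14.5 × cos 44°
t = 14.5 × 0.7193 = 10.430 m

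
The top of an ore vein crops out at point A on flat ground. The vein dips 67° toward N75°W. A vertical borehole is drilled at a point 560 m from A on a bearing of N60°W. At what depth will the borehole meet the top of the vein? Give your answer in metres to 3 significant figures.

The hole lies 15° from the dip direction, so the down-dip offset is 560 × cos 15° = 540.92 m.
Depth = down-dip offset × tan(dip) = 540.92 × tan 67° = 540.92 × 2.3559
Depth = 1274.32 m

1270 m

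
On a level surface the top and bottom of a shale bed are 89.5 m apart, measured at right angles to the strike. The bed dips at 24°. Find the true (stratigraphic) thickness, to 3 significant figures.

36.4 m

True thickness t = w · sin(dip) = 89.5 × sin 24°
t = 89.5 × 0.4067 = 36.403 m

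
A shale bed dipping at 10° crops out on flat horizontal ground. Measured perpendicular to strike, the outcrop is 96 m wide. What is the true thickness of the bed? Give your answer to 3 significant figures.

16.7 m

True thickness t = w · sin(dip) = 96 × sin 10°
t = 96 × 0.1736 = 16.670 m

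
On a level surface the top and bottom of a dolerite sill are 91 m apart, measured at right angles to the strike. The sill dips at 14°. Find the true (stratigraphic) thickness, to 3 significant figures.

22.0 m

True thickness t = w · sin(dip) = 91 × sin 14°
t = 91 × 0.2419 = 22.015 m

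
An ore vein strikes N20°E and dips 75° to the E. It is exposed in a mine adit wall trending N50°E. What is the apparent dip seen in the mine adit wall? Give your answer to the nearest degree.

The strike is N20°E and the section trends N50°E; the acute angle between them is β = 30°.
tan α = tan 75° × sin 30° = 3.7321 × 0.5000 = 1.8660
apparent dip = arctan 1.8660 = 61.81°

62°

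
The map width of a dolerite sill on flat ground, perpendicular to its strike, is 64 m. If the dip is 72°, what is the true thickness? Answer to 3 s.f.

True thickness t = w · sin(dip) = 64 × sin 72°
t = 64 × 0.9511 = 60.868 m

60.9 m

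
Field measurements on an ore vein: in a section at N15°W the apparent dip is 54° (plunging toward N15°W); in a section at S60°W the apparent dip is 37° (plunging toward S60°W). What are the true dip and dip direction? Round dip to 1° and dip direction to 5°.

true dip 61°, dip direction 305°

Represent each trace as a vector plunging at its apparent dip toward its trend (east-north-up frame): v₁ = (-0.152, 0.568, -0.809), v₂ = (-0.692, -0.399, -0.602).
n = v₁ × v₂ = (-0.665, 0.468, 0.453) (taken with n_z > 0).
Dip δ = arctan(|n_h|/n_z) = arctan(0.813/0.453) = 60.8°.
Dip direction = azimuth of (n_x, n_y) = atan2(-0.665, 0.468) = 305°.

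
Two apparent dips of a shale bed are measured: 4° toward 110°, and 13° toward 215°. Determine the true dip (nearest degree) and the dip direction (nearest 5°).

Represent each trace as a vector plunging at its apparent dip toward its trend (east-north-up frame): v₁ = (0.937, -0.341, -0.070), v₂ = (-0.559, -0.798, -0.225).
n = v₁ × v₂ = (-0.021, -0.250, 0.939) (taken with n_z > 0).
Dip δ = arctan(|n_h|/n_z) = arctan(0.251/0.939) = 15.0°.
Dip direction = atan2(-0.021, -0.250) = 185° (azimuth of n's horizontal projection).

true dip 15°, dip direction 185°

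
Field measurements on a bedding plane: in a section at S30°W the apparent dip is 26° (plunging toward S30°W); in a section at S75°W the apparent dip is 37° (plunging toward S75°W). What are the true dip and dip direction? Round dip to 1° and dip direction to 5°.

The two traces are lines in the plane: v₁ = (sin 210°·cos 26°, cos 210°·cos 26°, −sin 26°), v₂ = (sin 255°·cos 37°, cos 255°·cos 37°, −sin 37°).
Cross product v₁ × v₂ gives the pole to the plane: n ∝ (-0.378, -0.068, 0.508).
Dip δ = arctan(|n_h|/n_z) = arctan(0.384/0.508) = 37.1°.
Dip direction = azimuth of (n_x, n_y) = atan2(-0.378, -0.068) = 260°.

true dip 37°, dip direction 260°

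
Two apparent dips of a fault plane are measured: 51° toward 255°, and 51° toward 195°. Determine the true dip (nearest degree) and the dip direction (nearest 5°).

Each apparent-dip line lies in the plane. As unit vectors (x east, y north, z up), v₁ plunges 51°→255° and v₂ plunges 51°→195°.
Cross product v₁ × v₂ gives the pole to the plane: n ∝ (-0.346, -0.346, 0.343).
tan δ = √(n_x²+n_y²)/n_z = 0.489/0.343, so δ = 55.0°.
Dip direction = atan2(-0.346, -0.346) = 225° (azimuth of n's horizontal projection).

true dip 55°, dip direction 225°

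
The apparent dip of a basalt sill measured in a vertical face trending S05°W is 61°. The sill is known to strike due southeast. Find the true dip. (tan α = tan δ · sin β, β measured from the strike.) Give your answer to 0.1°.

67.0°

The section is 50° from the strike.
tan δ = tan α / sin β = tan 61° / sin 50° = 1.8040 / 0.7660 = 2.3550
δ = arctan(2.3550) = 66.99°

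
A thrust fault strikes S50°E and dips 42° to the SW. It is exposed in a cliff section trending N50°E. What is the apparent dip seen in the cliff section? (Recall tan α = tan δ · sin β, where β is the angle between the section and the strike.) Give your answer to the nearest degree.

The section lies 80° from the strike.
tan(apparent dip) = tan 42° · sin 80° = 0.8867
apparent dip = arctan 0.8867 = 41.56°

42°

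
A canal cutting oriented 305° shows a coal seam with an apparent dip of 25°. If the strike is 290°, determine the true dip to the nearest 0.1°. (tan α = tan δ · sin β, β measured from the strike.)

The section is 15° from the strike.
tan(true dip) = tan 25° / sin 15° = 1.8017
true dip = arctan 1.8017 = 60.97°

61.0°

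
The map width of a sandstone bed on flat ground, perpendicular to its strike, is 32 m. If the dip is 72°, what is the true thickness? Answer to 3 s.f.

True thickness t = w · sin(dip) = 32 × sin 72°
t = 32 × 0.9511 = 30.434 m

30.4 m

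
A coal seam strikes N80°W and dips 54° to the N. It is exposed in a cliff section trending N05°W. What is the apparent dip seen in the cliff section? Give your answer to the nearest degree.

Angle between strike (N80°W) and section (N05°W): β = 75°.
tan α = tan 54° × sin 75° = 1.3764 × 0.9659 = 1.3295
apparent dip = arctan 1.3295 = 53.05°

53°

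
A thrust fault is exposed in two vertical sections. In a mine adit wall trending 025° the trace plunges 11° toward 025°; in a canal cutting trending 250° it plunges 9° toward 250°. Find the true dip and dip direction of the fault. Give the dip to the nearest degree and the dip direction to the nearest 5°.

true dip 25°, dip direction 320°

The two traces are lines in the plane: v₁ = (sin 25°·cos 11°, cos 25°·cos 11°, −sin 11°), v₂ = (sin 250°·cos 9°, cos 250°·cos 9°, −sin 9°).
n = v₁ × v₂ = (-0.204, 0.242, 0.686) (taken with n_z > 0).
tan δ = √(n_x²+n_y²)/n_z = 0.316/0.686, so δ = 24.8°.
The horizontal component of n points toward azimuth atan2(n_x, n_y) = 320°, the dip direction.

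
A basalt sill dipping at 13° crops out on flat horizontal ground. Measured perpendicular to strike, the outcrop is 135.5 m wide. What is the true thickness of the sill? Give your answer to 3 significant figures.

True thickness t = w · sin(dip) = 135.5 × sin 13°
t = 135.5 × 0.2250 = 30.481 m

30.5 m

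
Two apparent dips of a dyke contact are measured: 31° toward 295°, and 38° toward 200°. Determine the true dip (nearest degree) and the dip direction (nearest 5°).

true dip 46°, dip direction 240°

Each apparent-dip line lies in the plane. As unit vectors (x east, y north, z up), v₁ plunges 31°→295° and v₂ plunges 38°→200°.
The plane normal is n = v₁ × v₂ ∝ (-0.604, -0.339, 0.673).
Dip δ = arctan(|n_h|/n_z) = arctan(0.693/0.673) = 45.9°.
Dip direction = atan2(-0.604, -0.339) = 241° (azimuth of n's horizontal projection).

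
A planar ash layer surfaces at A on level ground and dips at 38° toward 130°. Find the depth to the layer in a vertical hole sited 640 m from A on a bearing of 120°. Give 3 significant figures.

The hole lies 10° from the dip direction, so the down-dip offset is 640 × cos 10° = 630.28 m.
Depth = down-dip offset × tan(dip) = 630.28 × tan 38° = 630.28 × 0.7813
Depth = 492.43 m

492 m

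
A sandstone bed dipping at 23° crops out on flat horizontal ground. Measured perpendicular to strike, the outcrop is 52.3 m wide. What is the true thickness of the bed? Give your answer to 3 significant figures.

True thickness t = w · sin(dip) = 52.3 × sin 23°
t = 52.3 × 0.3907 = 20.435 m

20.4 m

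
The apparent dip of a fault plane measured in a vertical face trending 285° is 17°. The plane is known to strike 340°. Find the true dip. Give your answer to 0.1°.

The section is 55° from the strike.
tan δ = tan α / sin β = tan 17° / sin 55° = 0.3057 / 0.8192 = 0.3732
true dip = arctan 0.3732 = 20.47°

20.5°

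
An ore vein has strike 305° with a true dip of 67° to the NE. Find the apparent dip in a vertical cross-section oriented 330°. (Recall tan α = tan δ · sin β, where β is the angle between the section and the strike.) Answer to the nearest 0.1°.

44.9°

The section lies 25° from the strike.
tan(apparent dip) = tan 67° · sin 25° = 0.9956
apparent dip = arctan 0.9956 = 44.87°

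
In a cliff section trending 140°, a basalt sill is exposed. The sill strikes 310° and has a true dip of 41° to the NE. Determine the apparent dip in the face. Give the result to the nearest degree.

9°

Angle between strike (310°) and section (140°): β = 10°.
tan(apparent dip) = tan 41° · sin 10° = 0.1510
α = arctan(0.1510) = 8.58°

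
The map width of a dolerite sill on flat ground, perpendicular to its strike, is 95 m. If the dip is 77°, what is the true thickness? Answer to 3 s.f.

True thickness t = w · sin(dip) = 95 × sin 77°
t = 95 × 0.9744 = 92.565 m

92.6 m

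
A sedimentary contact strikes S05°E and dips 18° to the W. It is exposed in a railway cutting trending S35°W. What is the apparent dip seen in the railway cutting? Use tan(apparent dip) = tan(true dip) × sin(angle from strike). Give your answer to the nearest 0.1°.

The section lies 40° from the strike.
tan α = tan 18° × sin 40° = 0.3249 × 0.6428 = 0.2089
α = arctan(0.2089) = 11.80°

11.8°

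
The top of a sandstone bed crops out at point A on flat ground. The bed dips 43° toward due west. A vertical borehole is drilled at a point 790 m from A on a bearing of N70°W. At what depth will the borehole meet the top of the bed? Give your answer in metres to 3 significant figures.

The hole lies 20° from the dip direction, so the down-dip offset is 790 × cos 20° = 742.36 m.
Depth = down-dip offset × tan(dip) = 742.36 × tan 43° = 742.36 × 0.9325
Depth = 692.26 m

692 m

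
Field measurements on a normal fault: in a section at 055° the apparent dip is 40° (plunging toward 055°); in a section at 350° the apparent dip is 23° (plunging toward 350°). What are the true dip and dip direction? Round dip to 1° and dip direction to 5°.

Each apparent-dip line lies in the plane. As unit vectors (x east, y north, z up), v₁ plunges 40°→055° and v₂ plunges 23°→350°.
Cross product v₁ × v₂ gives the pole to the plane: n ∝ (0.411, 0.348, 0.639).
tan δ = √(n_x²+n_y²)/n_z = 0.539/0.639, so δ = 40.1°.
Dip direction = atan2(0.411, 0.348) = 50° (azimuth of n's horizontal projection).

true dip 40°, dip direction 050°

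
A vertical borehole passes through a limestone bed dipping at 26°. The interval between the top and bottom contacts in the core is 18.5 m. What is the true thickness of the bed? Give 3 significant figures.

16.6 m

True thickness t = h · cos(dip) = 18.5 × cos 26°
t = 18.5 × 0.8988 = 16.628 m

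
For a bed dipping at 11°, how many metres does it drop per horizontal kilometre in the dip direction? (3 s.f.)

194 m

drop per km = 1000 × tan 11° = 1000 × 0.1944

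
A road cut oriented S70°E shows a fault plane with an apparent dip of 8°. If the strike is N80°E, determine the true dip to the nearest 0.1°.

The section is 30° from the strike.
tan δ = tan α / sin β = tan 8° / sin 30° = 0.1405 / 0.5000 = 0.2811
δ = arctan(0.2811) = 15.70°

15.7°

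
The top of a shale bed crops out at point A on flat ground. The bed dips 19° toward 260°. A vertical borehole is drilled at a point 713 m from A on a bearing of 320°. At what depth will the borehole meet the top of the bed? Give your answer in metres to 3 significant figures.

123 m

The hole lies 60° from the dip direction, so the down-dip offset is 713 × cos 60° = 356.50 m.
Depth = down-dip offset × tan(dip) = 356.50 × tan 19° = 356.50 × 0.3443
Depth = 122.75 m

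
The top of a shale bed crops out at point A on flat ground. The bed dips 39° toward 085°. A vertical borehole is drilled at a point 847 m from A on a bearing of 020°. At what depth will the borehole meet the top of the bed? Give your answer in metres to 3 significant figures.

The hole lies 65° from the dip direction, so the down-dip offset is 847 × cos 65° = 357.96 m.
Depth = down-dip offset × tan(dip) = 357.96 × tan 39° = 357.96 × 0.8098
Depth = 289.87 m

290 m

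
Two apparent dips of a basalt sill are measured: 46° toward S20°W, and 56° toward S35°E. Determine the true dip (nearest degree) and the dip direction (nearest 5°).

true dip 56°, dip direction 155°

The two traces are lines in the plane: v₁ = (sin 200°·cos 46°, cos 200°·cos 46°, −sin 46°), v₂ = (sin 145°·cos 56°, cos 145°·cos 56°, −sin 56°).
The plane normal is n = v₁ × v₂ ∝ (0.212, -0.428, 0.318).
tan δ = √(n_x²+n_y²)/n_z = 0.477/0.318, so δ = 56.3°.
The horizontal component of n points toward azimuth atan2(n_x, n_y) = 154°, the dip direction.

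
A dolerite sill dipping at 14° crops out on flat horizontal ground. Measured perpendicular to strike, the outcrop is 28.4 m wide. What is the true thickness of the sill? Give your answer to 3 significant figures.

6.87 m

True thickness t = w · sin(dip) = 28.4 × sin 14°
t = 28.4 × 0.2419 = 6.871 m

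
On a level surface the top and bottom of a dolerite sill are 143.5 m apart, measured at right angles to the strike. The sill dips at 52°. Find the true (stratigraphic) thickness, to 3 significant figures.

113 m

True thickness t = w · sin(dip) = 143.5 × sin 52°
t = 143.5 × 0.7880 = 113.080 m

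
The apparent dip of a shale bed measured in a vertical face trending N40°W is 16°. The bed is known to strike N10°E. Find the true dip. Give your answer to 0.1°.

20.5°

β = acute angle between strike N10°E and section N40°W = 50°.
tan(true dip) = tan 16° / sin 50° = 0.3743
true dip = arctan 0.3743 = 20.52°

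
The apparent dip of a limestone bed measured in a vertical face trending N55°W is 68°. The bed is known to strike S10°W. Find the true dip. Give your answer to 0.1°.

69.9°

The section is 65° from the strike.
tan δ = tan α / sin β = tan 68° / sin 65° = 2.4751 / 0.9063 = 2.7310
true dip = arctan 2.7310 = 69.89°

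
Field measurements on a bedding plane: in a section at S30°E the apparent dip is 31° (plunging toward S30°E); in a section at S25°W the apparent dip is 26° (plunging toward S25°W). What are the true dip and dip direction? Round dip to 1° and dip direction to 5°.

true dip 32°, dip direction 165°

Each apparent-dip line lies in the plane. As unit vectors (x east, y north, z up), v₁ plunges 31°→S30°E and v₂ plunges 26°→S25°W.
n = v₁ × v₂ = (0.094, -0.384, 0.631) (taken with n_z > 0).
Dip δ = arctan(|n_h|/n_z) = arctan(0.395/0.631) = 32.0°.
Dip direction = atan2(0.094, -0.384) = 166° (azimuth of n's horizontal projection).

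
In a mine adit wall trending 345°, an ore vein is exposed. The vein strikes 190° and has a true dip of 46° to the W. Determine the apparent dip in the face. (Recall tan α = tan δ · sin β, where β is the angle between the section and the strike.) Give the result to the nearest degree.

24°

The section lies 25° from the strike.
tan(apparent dip) = tan 46° · sin 25° = 0.4376
α = arctan(0.4376) = 23.64°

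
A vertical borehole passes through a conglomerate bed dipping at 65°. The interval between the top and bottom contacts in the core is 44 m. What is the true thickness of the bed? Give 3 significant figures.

18.6 m

True thickness t = h · cos(dip) = 44 × cos 65°
t = 44 × 0.4226 = 18.595 m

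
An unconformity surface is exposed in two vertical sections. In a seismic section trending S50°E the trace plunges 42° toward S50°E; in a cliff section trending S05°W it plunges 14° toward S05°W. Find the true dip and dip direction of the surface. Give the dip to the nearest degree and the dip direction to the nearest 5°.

true dip 44°, dip direction 110°

Each apparent-dip line lies in the plane. As unit vectors (x east, y north, z up), v₁ plunges 42°→S50°E and v₂ plunges 14°→S05°W.
n = v₁ × v₂ = (0.531, -0.194, 0.591) (taken with n_z > 0).
Dip δ = arctan(|n_h|/n_z) = arctan(0.566/0.591) = 43.8°.
The horizontal component of n points toward azimuth atan2(n_x, n_y) = 110°, the dip direction.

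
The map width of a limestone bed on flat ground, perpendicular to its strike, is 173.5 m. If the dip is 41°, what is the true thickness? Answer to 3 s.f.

True thickness t = w · sin(dip) = 173.5 × sin 41°
t = 173.5 × 0.6561 = 113.826 m

114 m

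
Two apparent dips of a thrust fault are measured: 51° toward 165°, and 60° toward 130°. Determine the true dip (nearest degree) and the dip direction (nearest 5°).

true dip 60°, dip direction 120°

Each apparent-dip line lies in the plane. As unit vectors (x east, y north, z up), v₁ plunges 51°→165° and v₂ plunges 60°→130°.
n = v₁ × v₂ = (0.277, -0.157, 0.180) (taken with n_z > 0).
tan δ = √(n_x²+n_y²)/n_z = 0.318/0.180, so δ = 60.4°.
The horizontal component of n points toward azimuth atan2(n_x, n_y) = 120°, the dip direction.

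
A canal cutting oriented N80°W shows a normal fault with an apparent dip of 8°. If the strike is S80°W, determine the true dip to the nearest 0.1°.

22.3°

The section is 20° from the strike.
tan(true dip) = tan 8° / sin 20° = 0.4109
δ = arctan(0.4109) = 22.34°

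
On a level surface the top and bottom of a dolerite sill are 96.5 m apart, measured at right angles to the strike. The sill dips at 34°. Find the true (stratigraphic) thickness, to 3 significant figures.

True thickness t = w · sin(dip) = 96.5 × sin 34°
t = 96.5 × 0.5592 = 53.962 m

54.0 m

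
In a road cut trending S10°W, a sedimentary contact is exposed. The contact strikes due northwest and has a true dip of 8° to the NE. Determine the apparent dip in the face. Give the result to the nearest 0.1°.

6.6°

Angle between strike (due northwest) and section (S10°W): β = 55°.
tan α = tan 8° × sin 55° = 0.1405 × 0.8192 = 0.1151
apparent dip = arctan 0.1151 = 6.57°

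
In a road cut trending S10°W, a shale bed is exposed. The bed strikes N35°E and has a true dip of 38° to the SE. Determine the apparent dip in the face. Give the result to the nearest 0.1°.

The section lies 25° from the strike.
tan α = tan 38° × sin 25° = 0.7813 × 0.4226 = 0.3302
α = arctan(0.3302) = 18.27°

18.3°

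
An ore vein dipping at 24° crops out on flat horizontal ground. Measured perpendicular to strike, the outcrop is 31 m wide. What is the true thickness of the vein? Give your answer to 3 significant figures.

12.6 m

True thickness t = w · sin(dip) = 31 × sin 24°
t = 31 × 0.4067 = 12.609 m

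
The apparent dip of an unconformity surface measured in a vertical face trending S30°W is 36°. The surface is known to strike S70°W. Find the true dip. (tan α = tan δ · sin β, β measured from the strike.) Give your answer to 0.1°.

48.5°

The section is 40° from the strike.
tan(true dip) = tan 36° / sin 40° = 1.1303
true dip = arctan 1.1303 = 48.50°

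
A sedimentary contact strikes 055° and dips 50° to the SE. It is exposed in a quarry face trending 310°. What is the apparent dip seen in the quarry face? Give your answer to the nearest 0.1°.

49.0°

Angle between strike (055°) and section (310°): β = 75°.
tan(apparent dip) = tan 50° · sin 75° = 1.1511
apparent dip = arctan 1.1511 = 49.02°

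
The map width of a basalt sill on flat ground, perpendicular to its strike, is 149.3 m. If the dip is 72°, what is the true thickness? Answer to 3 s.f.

142 m

True thickness t = w · sin(dip) = 149.3 × sin 72°
t = 149.3 × 0.9511 = 141.993 m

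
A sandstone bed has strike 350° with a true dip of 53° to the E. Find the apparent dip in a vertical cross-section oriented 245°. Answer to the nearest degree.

52°

The section lies 75° from the strike.
tan α = tan 53° × sin 75° = 1.3270 × 0.9659 = 1.2818
α = arctan(1.2818) = 52.04°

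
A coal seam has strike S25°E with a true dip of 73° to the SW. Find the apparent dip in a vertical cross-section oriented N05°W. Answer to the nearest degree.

The section lies 20° from the strike.
tan α = tan 73° × sin 20° = 3.2709 × 0.3420 = 1.1187
α = arctan(1.1187) = 48.21°

48°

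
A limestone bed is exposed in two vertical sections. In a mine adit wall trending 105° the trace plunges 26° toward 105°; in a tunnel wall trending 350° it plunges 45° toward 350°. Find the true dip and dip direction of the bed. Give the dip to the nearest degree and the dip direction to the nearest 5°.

The two traces are lines in the plane: v₁ = (sin 105°·cos 26°, cos 105°·cos 26°, −sin 26°), v₂ = (sin 350°·cos 45°, cos 350°·cos 45°, −sin 45°).
The plane normal is n = v₁ × v₂ ∝ (0.470, 0.668, 0.576).
tan δ = √(n_x²+n_y²)/n_z = 0.816/0.576, so δ = 54.8°.
Dip direction = atan2(0.470, 0.668) = 35° (azimuth of n's horizontal projection).

true dip 55°, dip direction 035°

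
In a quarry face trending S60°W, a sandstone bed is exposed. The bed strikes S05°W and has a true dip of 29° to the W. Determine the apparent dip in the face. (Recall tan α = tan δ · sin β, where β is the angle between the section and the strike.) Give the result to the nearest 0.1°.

Angle between strike (S05°W) and section (S60°W): β = 55°.
tan(apparent dip) = tan 29° · sin 55° = 0.4541
apparent dip = arctan 0.4541 = 24.42°

24.4°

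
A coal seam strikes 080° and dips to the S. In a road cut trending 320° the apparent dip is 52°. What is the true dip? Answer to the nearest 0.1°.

55.9°

β = acute angle between strike 080° and section 320° = 60°.
tan(true dip) = tan 52° / sin 60° = 1.4779
true dip = arctan 1.4779 = 55.92°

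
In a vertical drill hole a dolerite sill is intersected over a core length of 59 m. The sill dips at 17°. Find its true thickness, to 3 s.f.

56.4 m

True thickness t = h · cos(dip) = 59 × cos 17°
t = 59 × 0.9563 = 56.422 m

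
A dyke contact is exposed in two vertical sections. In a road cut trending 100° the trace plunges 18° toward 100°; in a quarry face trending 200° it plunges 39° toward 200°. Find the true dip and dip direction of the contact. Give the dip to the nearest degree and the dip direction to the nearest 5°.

true dip 43°, dip direction 170°

The two traces are lines in the plane: v₁ = (sin 100°·cos 18°, cos 100°·cos 18°, −sin 18°), v₂ = (sin 200°·cos 39°, cos 200°·cos 39°, −sin 39°).
n = v₁ × v₂ = (0.122, -0.672, 0.728) (taken with n_z > 0).
tan δ = √(n_x²+n_y²)/n_z = 0.683/0.728, so δ = 43.2°.
Dip direction = azimuth of (n_x, n_y) = atan2(0.122, -0.672) = 170°.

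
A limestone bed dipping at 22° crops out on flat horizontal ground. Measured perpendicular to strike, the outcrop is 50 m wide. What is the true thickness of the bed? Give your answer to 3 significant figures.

True thickness t = w · sin(dip) = 50 × sin 22°
t = 50 × 0.3746 = 18.730 m

18.7 m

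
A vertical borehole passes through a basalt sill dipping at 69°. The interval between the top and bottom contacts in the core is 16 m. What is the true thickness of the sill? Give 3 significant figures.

True thickness t = h · cos(dip) = 16 × cos 69°
t = 16 × 0.3584 = 5.734 m

5.73 m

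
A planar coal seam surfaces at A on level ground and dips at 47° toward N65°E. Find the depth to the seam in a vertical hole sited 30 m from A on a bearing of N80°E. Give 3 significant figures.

31.1 m

The hole lies 15° from the dip direction, so the down-dip offset is 30 × cos 15° = 28.98 m.
Depth = down-dip offset × tan(dip) = 28.98 × tan 47° = 28.98 × 1.0724
Depth = 31.07 m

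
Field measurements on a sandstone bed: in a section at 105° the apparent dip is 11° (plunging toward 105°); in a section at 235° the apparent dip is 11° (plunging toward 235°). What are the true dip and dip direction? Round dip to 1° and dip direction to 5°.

true dip 25°, dip direction 170°

Each apparent-dip line lies in the plane. As unit vectors (x east, y north, z up), v₁ plunges 11°→105° and v₂ plunges 11°→235°.
Cross product v₁ × v₂ gives the pole to the plane: n ∝ (0.059, -0.334, 0.738).
True dip = arccos(n_z / |n|) = arccos(0.9085) = 24.7°.
The horizontal component of n points toward azimuth atan2(n_x, n_y) = 170°, the dip direction.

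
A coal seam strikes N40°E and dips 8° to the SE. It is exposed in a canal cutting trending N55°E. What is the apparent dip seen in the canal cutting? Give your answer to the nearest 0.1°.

The strike is N40°E and the section trends N55°E; the acute angle between them is β = 15°.
tan α = tan 8° × sin 15° = 0.1405 × 0.2588 = 0.0364
α = arctan(0.0364) = 2.08°

2.1°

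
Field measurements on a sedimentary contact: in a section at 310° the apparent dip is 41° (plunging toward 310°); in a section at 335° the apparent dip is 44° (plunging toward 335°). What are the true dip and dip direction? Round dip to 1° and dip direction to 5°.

Each apparent-dip line lies in the plane. As unit vectors (x east, y north, z up), v₁ plunges 41°→310° and v₂ plunges 44°→335°.
Cross product v₁ × v₂ gives the pole to the plane: n ∝ (-0.091, 0.202, 0.229).
Dip δ = arctan(|n_h|/n_z) = arctan(0.222/0.229) = 44.0°.
Dip direction = atan2(-0.091, 0.202) = 336° (azimuth of n's horizontal projection).

true dip 44°, dip direction 335°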